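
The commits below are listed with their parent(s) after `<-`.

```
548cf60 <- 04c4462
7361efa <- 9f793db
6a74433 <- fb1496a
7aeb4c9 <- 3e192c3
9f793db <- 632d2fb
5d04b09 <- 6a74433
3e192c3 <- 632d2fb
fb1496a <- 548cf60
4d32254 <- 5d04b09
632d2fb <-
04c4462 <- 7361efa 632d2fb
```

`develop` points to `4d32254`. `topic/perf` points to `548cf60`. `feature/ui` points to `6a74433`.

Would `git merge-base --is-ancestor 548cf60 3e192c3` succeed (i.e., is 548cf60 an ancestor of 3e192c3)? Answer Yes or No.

No

Ancestors of 3e192c3: {3e192c3, 632d2fb}.
548cf60 is not in that set, so it is not an ancestor of 3e192c3.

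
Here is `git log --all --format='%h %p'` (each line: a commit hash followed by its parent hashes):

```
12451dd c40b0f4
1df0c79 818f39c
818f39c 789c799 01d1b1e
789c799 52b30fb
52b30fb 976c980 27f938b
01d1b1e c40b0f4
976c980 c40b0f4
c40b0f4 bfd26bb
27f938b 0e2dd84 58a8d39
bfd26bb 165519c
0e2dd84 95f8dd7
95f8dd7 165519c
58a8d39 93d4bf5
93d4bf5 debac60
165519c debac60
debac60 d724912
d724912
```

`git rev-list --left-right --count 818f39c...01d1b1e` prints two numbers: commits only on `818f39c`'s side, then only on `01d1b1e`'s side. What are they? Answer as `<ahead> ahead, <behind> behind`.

Reachable from 818f39c: {01d1b1e, 0e2dd84, 165519c, 27f938b, 52b30fb, 58a8d39, 789c799, 818f39c, 93d4bf5, 95f8dd7, 976c980, bfd26bb, c40b0f4, d724912, debac60}.
Reachable from 01d1b1e: {01d1b1e, 165519c, bfd26bb, c40b0f4, d724912, debac60}.
Only in 818f39c's history (ahead): {0e2dd84, 27f938b, 52b30fb, 58a8d39, 789c799, 818f39c, 93d4bf5, 95f8dd7, 976c980} — 9.
Only in 01d1b1e's history (behind): {} — 0.

9 ahead, 0 behind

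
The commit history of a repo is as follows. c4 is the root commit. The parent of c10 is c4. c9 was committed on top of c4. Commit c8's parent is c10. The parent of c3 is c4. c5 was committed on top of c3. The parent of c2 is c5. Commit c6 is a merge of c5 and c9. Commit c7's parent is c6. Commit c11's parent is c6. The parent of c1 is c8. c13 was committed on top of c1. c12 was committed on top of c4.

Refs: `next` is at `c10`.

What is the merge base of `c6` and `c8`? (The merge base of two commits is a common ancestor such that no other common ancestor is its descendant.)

Ancestors of c6: {c3, c4, c5, c6, c9}.
Ancestors of c8: {c10, c4, c8}.
Common ancestors: {c4}.
The only common ancestor is c4, so it is the merge base.

c4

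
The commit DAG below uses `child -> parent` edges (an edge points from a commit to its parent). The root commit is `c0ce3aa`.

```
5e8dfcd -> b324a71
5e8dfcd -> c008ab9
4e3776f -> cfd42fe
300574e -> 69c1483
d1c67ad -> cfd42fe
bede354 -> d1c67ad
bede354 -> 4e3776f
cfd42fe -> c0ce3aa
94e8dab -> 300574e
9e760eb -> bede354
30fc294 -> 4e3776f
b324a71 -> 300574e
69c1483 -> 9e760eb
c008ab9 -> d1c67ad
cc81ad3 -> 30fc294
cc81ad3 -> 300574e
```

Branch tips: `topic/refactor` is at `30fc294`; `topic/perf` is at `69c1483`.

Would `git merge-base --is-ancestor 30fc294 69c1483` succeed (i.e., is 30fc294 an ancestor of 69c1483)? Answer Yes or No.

No

Ancestors of 69c1483: {4e3776f, 69c1483, 9e760eb, bede354, c0ce3aa, cfd42fe, d1c67ad}.
30fc294 is not in that set, so it is not an ancestor of 69c1483.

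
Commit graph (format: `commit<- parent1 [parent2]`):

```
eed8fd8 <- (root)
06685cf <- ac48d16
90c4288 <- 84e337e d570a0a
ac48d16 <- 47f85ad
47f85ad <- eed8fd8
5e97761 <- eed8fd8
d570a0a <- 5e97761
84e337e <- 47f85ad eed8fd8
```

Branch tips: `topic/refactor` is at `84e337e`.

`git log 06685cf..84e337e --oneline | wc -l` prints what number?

Reachable from 84e337e: {47f85ad, 84e337e, eed8fd8}.
Reachable from 06685cf: {06685cf, 47f85ad, ac48d16, eed8fd8}.
In 84e337e's history but not 06685cf's: {84e337e} — 1 commit.

1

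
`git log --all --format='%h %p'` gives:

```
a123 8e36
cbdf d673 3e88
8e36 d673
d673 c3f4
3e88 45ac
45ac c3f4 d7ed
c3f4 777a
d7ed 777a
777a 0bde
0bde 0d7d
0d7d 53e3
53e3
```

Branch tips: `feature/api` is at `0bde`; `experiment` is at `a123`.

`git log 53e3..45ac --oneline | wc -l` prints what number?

6

Reachable from 45ac: {0bde, 0d7d, 45ac, 53e3, 777a, c3f4, d7ed}.
Reachable from 53e3: {53e3}.
In 45ac's history but not 53e3's: {0bde, 0d7d, 45ac, 777a, c3f4, d7ed} — 6 commits.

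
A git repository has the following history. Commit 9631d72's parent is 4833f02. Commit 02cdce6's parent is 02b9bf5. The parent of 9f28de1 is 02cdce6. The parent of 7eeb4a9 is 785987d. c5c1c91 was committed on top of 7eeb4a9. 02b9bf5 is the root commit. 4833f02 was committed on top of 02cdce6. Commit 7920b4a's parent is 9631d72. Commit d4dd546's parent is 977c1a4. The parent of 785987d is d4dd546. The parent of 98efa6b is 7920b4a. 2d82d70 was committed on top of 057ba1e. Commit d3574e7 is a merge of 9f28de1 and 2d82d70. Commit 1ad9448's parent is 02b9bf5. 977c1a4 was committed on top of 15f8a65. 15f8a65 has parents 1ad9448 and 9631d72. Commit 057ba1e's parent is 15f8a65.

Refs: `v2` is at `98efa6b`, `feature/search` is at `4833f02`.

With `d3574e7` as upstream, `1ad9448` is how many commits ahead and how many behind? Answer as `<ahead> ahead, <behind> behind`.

Reachable from 1ad9448: {02b9bf5, 1ad9448}.
Reachable from d3574e7: {02b9bf5, 02cdce6, 057ba1e, 15f8a65, 1ad9448, 2d82d70, 4833f02, 9631d72, 9f28de1, d3574e7}.
Only in 1ad9448's history (ahead): {} — 0.
Only in d3574e7's history (behind): {02cdce6, 057ba1e, 15f8a65, 2d82d70, 4833f02, 9631d72, 9f28de1, d3574e7} — 8.

0 ahead, 8 behind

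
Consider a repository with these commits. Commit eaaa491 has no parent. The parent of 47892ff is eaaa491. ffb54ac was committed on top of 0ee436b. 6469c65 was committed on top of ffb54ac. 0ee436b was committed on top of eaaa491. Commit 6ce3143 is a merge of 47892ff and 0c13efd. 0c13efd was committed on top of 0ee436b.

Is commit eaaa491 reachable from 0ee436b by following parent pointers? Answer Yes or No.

Ancestors of 0ee436b (commits reachable by following parents): {0ee436b, eaaa491}.
eaaa491 is in that set, so it is an ancestor of 0ee436b.

Yes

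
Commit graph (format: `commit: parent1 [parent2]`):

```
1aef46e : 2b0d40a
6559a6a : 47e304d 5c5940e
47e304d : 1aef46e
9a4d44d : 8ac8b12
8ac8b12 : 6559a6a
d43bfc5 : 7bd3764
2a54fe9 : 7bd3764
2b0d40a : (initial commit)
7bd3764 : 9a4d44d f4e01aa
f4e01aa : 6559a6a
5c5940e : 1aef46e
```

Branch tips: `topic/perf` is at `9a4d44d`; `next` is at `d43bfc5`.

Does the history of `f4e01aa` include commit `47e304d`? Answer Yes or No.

Yes

Ancestors of f4e01aa (commits reachable by following parents): {1aef46e, 2b0d40a, 47e304d, 5c5940e, 6559a6a, f4e01aa}.
47e304d is in that set, so it is an ancestor of f4e01aa.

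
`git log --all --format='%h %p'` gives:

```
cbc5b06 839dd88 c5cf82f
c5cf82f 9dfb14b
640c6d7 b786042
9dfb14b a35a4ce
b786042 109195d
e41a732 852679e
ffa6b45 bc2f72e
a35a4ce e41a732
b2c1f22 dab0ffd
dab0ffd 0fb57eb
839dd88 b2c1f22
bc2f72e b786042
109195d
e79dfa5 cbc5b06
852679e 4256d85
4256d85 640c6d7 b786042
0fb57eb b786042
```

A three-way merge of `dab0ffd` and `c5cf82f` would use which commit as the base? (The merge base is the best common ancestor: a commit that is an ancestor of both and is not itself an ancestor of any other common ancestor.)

b786042

Ancestors of dab0ffd: {0fb57eb, 109195d, b786042, dab0ffd}.
Ancestors of c5cf82f: {109195d, 4256d85, 640c6d7, 852679e, 9dfb14b, a35a4ce, b786042, c5cf82f, e41a732}.
Common ancestors: {109195d, b786042}.
Among these, b786042 is not an ancestor of any other common ancestor — it is the merge base.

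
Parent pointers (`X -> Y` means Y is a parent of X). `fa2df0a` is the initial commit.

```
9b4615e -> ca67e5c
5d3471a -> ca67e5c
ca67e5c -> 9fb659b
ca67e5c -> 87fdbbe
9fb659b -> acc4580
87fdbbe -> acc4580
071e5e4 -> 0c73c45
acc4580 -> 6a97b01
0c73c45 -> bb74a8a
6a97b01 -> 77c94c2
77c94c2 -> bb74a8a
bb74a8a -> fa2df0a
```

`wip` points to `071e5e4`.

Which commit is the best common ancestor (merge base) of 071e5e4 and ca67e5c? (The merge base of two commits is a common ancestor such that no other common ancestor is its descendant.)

Ancestors of 071e5e4: {071e5e4, 0c73c45, bb74a8a, fa2df0a}.
Ancestors of ca67e5c: {6a97b01, 77c94c2, 87fdbbe, 9fb659b, acc4580, bb74a8a, ca67e5c, fa2df0a}.
Common ancestors: {bb74a8a, fa2df0a}.
Among these, bb74a8a is not an ancestor of any other common ancestor — it is the merge base.

bb74a8a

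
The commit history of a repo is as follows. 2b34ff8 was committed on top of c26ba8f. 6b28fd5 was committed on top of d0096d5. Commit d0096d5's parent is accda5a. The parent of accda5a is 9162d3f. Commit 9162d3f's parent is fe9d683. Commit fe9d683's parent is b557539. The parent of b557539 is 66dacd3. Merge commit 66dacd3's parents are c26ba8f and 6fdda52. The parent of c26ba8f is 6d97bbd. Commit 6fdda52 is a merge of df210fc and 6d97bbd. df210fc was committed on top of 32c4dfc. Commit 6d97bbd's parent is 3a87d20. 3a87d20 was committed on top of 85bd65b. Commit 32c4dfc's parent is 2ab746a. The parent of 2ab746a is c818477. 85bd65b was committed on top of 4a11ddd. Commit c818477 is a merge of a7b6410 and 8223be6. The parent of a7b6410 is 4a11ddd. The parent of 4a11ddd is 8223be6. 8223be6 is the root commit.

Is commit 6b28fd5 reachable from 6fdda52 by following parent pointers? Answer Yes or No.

No

Ancestors of 6fdda52: {2ab746a, 32c4dfc, 3a87d20, 4a11ddd, 6d97bbd, 6fdda52, 8223be6, 85bd65b, a7b6410, c818477, df210fc}.
6b28fd5 is not in that set, so it is not an ancestor of 6fdda52.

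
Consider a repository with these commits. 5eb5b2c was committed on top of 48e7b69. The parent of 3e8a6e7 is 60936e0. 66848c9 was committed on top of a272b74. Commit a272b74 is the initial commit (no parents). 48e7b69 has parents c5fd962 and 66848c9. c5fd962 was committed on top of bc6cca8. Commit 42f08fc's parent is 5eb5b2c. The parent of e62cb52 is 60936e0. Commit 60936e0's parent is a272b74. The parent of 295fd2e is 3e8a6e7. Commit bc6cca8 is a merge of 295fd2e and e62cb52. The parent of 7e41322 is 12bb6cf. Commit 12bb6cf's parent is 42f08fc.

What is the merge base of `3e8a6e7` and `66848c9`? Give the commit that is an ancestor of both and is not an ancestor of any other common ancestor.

a272b74

Ancestors of 3e8a6e7: {3e8a6e7, 60936e0, a272b74}.
Ancestors of 66848c9: {66848c9, a272b74}.
Common ancestors: {a272b74}.
The only common ancestor is a272b74, so it is the merge base.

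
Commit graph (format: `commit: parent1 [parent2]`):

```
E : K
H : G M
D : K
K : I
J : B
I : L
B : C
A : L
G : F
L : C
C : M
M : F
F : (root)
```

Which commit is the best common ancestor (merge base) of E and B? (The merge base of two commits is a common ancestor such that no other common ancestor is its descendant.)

C

Ancestors of E: {C, E, F, I, K, L, M}.
Ancestors of B: {B, C, F, M}.
Common ancestors: {C, F, M}.
Among these, C is not an ancestor of any other common ancestor — it is the merge base.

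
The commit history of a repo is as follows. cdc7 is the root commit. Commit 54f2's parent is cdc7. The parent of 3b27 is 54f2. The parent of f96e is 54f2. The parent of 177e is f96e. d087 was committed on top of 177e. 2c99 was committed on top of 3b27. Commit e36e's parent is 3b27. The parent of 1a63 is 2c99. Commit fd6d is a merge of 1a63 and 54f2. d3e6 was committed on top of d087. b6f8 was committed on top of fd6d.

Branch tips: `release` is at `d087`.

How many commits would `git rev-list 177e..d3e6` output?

2

Reachable from d3e6: {177e, 54f2, cdc7, d087, d3e6, f96e}.
Reachable from 177e: {177e, 54f2, cdc7, f96e}.
In d3e6's history but not 177e's: {d087, d3e6} — 2 commits.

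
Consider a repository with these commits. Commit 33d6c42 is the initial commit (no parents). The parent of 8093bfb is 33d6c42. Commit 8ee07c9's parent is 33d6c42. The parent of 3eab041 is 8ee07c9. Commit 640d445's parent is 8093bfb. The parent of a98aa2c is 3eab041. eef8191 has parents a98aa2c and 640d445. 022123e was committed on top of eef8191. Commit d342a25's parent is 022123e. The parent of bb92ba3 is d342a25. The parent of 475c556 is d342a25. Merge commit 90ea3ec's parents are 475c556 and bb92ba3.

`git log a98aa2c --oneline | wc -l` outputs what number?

Walking parent pointers from a98aa2c: reachable set = {33d6c42, 3eab041, 8ee07c9, a98aa2c}.
That is 4 commits.

4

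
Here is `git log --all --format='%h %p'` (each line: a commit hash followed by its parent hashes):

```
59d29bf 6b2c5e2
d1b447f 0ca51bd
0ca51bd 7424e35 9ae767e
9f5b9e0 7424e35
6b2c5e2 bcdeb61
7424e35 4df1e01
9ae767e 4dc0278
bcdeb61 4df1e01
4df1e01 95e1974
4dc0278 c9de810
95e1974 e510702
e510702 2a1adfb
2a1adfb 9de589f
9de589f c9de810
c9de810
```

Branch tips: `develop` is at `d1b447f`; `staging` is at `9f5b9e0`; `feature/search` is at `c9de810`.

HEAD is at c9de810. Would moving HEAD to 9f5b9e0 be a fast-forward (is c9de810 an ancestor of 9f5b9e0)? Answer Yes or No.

Yes

A fast-forward from c9de810 to 9f5b9e0 is possible iff c9de810 is an ancestor of 9f5b9e0.
Ancestors of 9f5b9e0: {2a1adfb, 4df1e01, 7424e35, 95e1974, 9de589f, 9f5b9e0, c9de810, e510702}.
c9de810 is among them, so fast-forward is possible.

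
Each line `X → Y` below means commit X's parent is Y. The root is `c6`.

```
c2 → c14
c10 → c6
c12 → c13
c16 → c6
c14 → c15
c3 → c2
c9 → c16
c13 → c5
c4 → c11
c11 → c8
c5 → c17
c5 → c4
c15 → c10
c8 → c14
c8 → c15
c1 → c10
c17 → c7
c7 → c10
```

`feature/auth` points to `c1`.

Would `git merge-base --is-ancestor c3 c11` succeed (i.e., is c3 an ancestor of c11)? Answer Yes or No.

Ancestors of c11: {c10, c11, c14, c15, c6, c8}.
c3 is not in that set, so it is not an ancestor of c11.

No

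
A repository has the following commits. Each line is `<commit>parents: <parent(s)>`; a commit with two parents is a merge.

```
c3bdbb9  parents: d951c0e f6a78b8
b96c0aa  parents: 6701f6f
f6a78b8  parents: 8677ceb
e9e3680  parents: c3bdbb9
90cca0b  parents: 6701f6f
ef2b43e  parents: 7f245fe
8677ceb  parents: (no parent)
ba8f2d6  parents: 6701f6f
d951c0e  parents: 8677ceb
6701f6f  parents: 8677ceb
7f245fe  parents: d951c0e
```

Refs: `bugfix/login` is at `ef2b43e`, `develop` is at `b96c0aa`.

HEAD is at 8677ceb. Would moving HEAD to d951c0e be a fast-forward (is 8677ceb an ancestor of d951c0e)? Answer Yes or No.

A fast-forward from 8677ceb to d951c0e is possible iff 8677ceb is an ancestor of d951c0e.
Ancestors of d951c0e: {8677ceb, d951c0e}.
8677ceb is among them, so fast-forward is possible.

Yes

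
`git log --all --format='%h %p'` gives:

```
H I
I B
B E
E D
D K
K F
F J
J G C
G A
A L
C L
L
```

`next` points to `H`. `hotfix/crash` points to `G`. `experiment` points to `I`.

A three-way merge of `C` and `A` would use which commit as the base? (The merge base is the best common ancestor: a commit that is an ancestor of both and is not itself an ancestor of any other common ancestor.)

Ancestors of C: {C, L}.
Ancestors of A: {A, L}.
Common ancestors: {L}.
The only common ancestor is L, so it is the merge base.

L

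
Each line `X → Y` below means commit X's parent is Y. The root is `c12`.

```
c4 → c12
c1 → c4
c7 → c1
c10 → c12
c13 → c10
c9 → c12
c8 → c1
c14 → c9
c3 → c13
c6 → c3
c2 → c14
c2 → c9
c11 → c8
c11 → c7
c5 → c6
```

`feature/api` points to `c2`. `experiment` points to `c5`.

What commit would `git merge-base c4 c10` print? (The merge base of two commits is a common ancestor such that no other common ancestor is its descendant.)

Ancestors of c4: {c12, c4}.
Ancestors of c10: {c10, c12}.
Common ancestors: {c12}.
The only common ancestor is c12, so it is the merge base.

c12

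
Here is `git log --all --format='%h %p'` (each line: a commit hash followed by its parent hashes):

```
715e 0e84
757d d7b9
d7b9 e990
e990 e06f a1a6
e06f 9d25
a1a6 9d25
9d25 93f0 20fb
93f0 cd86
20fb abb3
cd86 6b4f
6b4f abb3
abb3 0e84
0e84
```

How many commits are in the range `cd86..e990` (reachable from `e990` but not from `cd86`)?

Reachable from e990: {0e84, 20fb, 6b4f, 93f0, 9d25, a1a6, abb3, cd86, e06f, e990}.
Reachable from cd86: {0e84, 6b4f, abb3, cd86}.
In e990's history but not cd86's: {20fb, 93f0, 9d25, a1a6, e06f, e990} — 6 commits.

6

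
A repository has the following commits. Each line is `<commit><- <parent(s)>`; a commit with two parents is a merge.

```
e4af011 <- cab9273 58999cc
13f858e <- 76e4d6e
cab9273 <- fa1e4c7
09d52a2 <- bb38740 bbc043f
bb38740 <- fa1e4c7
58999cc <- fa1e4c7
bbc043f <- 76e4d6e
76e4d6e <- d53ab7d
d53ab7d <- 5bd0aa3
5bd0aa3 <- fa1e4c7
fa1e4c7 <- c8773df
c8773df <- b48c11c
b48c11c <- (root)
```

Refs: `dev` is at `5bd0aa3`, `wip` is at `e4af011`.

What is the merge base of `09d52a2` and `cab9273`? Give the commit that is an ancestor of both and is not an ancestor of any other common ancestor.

fa1e4c7

Ancestors of 09d52a2: {09d52a2, 5bd0aa3, 76e4d6e, b48c11c, bb38740, bbc043f, c8773df, d53ab7d, fa1e4c7}.
Ancestors of cab9273: {b48c11c, c8773df, cab9273, fa1e4c7}.
Common ancestors: {b48c11c, c8773df, fa1e4c7}.
Among these, fa1e4c7 is not an ancestor of any other common ancestor — it is the merge base.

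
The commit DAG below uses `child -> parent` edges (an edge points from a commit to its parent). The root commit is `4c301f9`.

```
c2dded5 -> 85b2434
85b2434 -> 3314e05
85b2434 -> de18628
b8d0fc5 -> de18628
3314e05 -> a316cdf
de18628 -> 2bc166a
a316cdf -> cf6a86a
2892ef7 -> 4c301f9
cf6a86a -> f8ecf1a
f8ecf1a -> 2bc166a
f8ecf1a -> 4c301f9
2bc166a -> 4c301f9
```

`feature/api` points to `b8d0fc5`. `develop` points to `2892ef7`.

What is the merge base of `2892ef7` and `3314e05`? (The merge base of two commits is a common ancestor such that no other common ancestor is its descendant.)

Ancestors of 2892ef7: {2892ef7, 4c301f9}.
Ancestors of 3314e05: {2bc166a, 3314e05, 4c301f9, a316cdf, cf6a86a, f8ecf1a}.
Common ancestors: {4c301f9}.
The only common ancestor is 4c301f9, so it is the merge base.

4c301f9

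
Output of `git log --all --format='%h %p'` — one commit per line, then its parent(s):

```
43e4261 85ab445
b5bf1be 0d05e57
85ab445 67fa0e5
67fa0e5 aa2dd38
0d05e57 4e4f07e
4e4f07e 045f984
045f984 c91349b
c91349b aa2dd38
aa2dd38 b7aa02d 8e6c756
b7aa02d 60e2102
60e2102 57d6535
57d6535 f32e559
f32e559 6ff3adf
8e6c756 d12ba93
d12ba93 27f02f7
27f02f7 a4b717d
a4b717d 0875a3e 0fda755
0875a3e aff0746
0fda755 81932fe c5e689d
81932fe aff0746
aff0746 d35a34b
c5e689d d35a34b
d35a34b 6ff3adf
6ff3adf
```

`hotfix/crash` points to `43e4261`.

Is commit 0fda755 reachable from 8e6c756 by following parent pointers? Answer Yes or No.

Yes

Ancestors of 8e6c756 (commits reachable by following parents): {0875a3e, 0fda755, 27f02f7, 6ff3adf, 81932fe, 8e6c756, a4b717d, aff0746, c5e689d, d12ba93, d35a34b}.
0fda755 is in that set, so it is an ancestor of 8e6c756.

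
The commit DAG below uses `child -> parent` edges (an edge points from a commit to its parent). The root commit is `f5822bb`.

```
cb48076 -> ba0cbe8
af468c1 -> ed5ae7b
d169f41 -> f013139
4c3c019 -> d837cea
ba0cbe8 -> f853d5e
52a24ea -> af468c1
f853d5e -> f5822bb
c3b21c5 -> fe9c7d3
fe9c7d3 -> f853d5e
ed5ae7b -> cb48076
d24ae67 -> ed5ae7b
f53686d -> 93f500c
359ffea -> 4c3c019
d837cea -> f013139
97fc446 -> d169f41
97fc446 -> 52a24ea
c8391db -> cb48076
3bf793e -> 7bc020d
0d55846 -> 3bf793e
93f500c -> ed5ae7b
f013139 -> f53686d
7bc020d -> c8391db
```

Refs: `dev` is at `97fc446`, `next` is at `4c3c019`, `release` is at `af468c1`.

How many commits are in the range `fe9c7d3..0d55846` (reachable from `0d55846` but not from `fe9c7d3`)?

Reachable from 0d55846: {0d55846, 3bf793e, 7bc020d, ba0cbe8, c8391db, cb48076, f5822bb, f853d5e}.
Reachable from fe9c7d3: {f5822bb, f853d5e, fe9c7d3}.
In 0d55846's history but not fe9c7d3's: {0d55846, 3bf793e, 7bc020d, ba0cbe8, c8391db, cb48076} — 6 commits.

6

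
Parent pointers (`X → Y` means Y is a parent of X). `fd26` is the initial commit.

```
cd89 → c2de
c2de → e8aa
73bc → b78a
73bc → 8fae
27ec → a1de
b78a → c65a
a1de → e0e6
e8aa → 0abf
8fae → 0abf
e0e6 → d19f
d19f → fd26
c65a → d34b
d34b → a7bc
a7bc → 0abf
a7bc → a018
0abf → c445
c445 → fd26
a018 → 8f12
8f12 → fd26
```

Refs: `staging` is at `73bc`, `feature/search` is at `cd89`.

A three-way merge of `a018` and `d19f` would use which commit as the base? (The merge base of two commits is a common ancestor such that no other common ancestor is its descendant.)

Ancestors of a018: {8f12, a018, fd26}.
Ancestors of d19f: {d19f, fd26}.
Common ancestors: {fd26}.
The only common ancestor is fd26, so it is the merge base.

fd26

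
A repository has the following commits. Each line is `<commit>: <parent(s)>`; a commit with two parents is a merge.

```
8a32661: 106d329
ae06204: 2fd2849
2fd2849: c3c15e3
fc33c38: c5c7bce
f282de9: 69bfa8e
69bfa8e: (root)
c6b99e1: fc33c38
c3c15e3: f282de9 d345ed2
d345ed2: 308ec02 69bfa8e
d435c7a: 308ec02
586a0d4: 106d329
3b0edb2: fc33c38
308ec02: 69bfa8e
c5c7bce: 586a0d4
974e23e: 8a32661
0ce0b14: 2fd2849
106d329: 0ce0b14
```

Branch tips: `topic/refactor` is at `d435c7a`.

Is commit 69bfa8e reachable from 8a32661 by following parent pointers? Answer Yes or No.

Yes

Ancestors of 8a32661 (commits reachable by following parents): {0ce0b14, 106d329, 2fd2849, 308ec02, 69bfa8e, 8a32661, c3c15e3, d345ed2, f282de9}.
69bfa8e is in that set, so it is an ancestor of 8a32661.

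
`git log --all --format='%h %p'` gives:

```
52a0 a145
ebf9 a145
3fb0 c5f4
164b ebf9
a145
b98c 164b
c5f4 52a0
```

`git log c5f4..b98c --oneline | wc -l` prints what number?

3

Reachable from b98c: {164b, a145, b98c, ebf9}.
Reachable from c5f4: {52a0, a145, c5f4}.
In b98c's history but not c5f4's: {164b, b98c, ebf9} — 3 commits.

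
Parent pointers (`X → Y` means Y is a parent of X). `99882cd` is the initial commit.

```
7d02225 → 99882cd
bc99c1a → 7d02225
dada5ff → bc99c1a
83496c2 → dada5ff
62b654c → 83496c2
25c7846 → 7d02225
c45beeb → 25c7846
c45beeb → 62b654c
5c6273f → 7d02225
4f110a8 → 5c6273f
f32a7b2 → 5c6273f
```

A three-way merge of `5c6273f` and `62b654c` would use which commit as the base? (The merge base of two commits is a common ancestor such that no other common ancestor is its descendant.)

7d02225

Ancestors of 5c6273f: {5c6273f, 7d02225, 99882cd}.
Ancestors of 62b654c: {62b654c, 7d02225, 83496c2, 99882cd, bc99c1a, dada5ff}.
Common ancestors: {7d02225, 99882cd}.
Among these, 7d02225 is not an ancestor of any other common ancestor — it is the merge base.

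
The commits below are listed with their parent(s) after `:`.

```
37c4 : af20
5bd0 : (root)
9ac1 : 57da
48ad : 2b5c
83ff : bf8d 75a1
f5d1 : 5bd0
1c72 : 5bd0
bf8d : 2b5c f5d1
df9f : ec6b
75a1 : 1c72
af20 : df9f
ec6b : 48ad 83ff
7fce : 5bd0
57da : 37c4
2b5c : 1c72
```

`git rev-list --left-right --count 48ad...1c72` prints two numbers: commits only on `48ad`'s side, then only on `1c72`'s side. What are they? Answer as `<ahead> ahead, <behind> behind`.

Reachable from 48ad: {1c72, 2b5c, 48ad, 5bd0}.
Reachable from 1c72: {1c72, 5bd0}.
Only in 48ad's history (ahead): {2b5c, 48ad} — 2.
Only in 1c72's history (behind): {} — 0.

2 ahead, 0 behind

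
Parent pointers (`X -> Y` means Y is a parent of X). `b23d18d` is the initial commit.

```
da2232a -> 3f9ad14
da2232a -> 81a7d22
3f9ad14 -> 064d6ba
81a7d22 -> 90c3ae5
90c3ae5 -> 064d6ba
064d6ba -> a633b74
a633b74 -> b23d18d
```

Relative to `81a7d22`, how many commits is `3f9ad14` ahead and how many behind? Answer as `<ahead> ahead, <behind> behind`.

Reachable from 3f9ad14: {064d6ba, 3f9ad14, a633b74, b23d18d}.
Reachable from 81a7d22: {064d6ba, 81a7d22, 90c3ae5, a633b74, b23d18d}.
Only in 3f9ad14's history (ahead): {3f9ad14} — 1.
Only in 81a7d22's history (behind): {81a7d22, 90c3ae5} — 2.

1 ahead, 2 behind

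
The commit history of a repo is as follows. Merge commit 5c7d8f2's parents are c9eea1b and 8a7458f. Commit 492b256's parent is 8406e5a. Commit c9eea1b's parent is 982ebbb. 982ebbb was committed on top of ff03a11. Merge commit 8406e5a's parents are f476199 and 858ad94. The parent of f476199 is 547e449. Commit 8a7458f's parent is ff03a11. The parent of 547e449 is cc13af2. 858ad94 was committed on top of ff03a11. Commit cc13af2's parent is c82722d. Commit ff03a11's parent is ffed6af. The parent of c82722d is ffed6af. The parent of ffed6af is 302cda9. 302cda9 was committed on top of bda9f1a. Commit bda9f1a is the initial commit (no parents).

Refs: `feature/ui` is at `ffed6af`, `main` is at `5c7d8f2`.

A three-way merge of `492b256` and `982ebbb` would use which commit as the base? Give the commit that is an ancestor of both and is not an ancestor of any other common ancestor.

Ancestors of 492b256: {302cda9, 492b256, 547e449, 8406e5a, 858ad94, bda9f1a, c82722d, cc13af2, f476199, ff03a11, ffed6af}.
Ancestors of 982ebbb: {302cda9, 982ebbb, bda9f1a, ff03a11, ffed6af}.
Common ancestors: {302cda9, bda9f1a, ff03a11, ffed6af}.
Among these, ff03a11 is not an ancestor of any other common ancestor — it is the merge base.

ff03a11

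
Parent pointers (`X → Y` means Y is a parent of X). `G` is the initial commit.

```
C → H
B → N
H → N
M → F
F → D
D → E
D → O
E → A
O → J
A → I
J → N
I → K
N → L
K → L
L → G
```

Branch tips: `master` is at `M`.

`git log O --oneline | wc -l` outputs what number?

Walking parent pointers from O: reachable set = {G, J, L, N, O}.
That is 5 commits.

5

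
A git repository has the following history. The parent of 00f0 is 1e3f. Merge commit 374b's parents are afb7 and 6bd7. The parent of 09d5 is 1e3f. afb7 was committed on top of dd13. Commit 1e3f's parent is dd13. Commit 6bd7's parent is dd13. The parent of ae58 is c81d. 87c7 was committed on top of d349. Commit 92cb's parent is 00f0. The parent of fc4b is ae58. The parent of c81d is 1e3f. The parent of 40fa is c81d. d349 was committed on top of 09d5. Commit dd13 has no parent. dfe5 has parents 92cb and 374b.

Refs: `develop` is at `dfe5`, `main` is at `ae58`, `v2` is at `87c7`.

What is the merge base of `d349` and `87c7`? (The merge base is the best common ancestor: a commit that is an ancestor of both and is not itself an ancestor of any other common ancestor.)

d349

Ancestors of d349: {09d5, 1e3f, d349, dd13}.
Ancestors of 87c7: {09d5, 1e3f, 87c7, d349, dd13}.
Common ancestors: {09d5, 1e3f, d349, dd13}.
Among these, d349 is not an ancestor of any other common ancestor — it is the merge base.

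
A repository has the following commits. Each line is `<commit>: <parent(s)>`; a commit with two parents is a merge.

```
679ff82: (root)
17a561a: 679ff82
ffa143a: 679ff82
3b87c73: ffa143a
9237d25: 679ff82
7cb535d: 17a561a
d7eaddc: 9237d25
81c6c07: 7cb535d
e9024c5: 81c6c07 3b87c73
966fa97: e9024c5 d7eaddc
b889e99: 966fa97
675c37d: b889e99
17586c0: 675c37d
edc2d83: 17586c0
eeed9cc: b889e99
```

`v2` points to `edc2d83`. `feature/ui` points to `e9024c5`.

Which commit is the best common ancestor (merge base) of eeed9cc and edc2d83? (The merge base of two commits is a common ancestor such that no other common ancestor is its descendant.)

b889e99

Ancestors of eeed9cc: {17a561a, 3b87c73, 679ff82, 7cb535d, 81c6c07, 9237d25, 966fa97, b889e99, d7eaddc, e9024c5, eeed9cc, ffa143a}.
Ancestors of edc2d83: {17586c0, 17a561a, 3b87c73, 675c37d, 679ff82, 7cb535d, 81c6c07, 9237d25, 966fa97, b889e99, d7eaddc, e9024c5, edc2d83, ffa143a}.
Common ancestors: {17a561a, 3b87c73, 679ff82, 7cb535d, 81c6c07, 9237d25, 966fa97, b889e99, d7eaddc, e9024c5, ffa143a}.
Among these, b889e99 is not an ancestor of any other common ancestor — it is the merge base.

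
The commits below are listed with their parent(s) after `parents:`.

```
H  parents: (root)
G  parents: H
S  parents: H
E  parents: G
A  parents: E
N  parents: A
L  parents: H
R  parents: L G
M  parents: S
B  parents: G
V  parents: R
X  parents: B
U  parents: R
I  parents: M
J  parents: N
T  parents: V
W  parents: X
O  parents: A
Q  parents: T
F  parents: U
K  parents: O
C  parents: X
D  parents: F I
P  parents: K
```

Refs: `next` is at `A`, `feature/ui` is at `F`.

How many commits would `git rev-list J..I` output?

Reachable from I: {H, I, M, S}.
Reachable from J: {A, E, G, H, J, N}.
In I's history but not J's: {I, M, S} — 3 commits.

3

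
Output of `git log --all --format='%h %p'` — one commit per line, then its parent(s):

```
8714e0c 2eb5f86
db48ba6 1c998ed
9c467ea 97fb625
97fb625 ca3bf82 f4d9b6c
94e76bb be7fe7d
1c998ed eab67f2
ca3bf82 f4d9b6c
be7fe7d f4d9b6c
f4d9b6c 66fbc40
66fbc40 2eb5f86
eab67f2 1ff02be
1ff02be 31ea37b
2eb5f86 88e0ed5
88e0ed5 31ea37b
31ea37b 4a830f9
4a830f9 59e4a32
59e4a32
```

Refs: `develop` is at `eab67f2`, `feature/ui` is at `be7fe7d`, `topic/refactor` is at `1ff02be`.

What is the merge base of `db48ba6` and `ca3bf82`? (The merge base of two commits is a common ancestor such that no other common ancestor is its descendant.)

Ancestors of db48ba6: {1c998ed, 1ff02be, 31ea37b, 4a830f9, 59e4a32, db48ba6, eab67f2}.
Ancestors of ca3bf82: {2eb5f86, 31ea37b, 4a830f9, 59e4a32, 66fbc40, 88e0ed5, ca3bf82, f4d9b6c}.
Common ancestors: {31ea37b, 4a830f9, 59e4a32}.
Among these, 31ea37b is not an ancestor of any other common ancestor — it is the merge base.

31ea37b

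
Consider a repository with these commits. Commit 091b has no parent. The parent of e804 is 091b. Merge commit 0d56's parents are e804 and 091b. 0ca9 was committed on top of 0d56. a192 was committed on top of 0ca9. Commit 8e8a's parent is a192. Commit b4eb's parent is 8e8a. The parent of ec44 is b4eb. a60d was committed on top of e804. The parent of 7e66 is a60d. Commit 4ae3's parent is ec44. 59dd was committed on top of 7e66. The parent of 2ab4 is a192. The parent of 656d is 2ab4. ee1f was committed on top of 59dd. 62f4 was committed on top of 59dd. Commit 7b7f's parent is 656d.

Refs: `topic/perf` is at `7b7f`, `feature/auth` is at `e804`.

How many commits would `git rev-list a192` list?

Walking parent pointers from a192: reachable set = {091b, 0ca9, 0d56, a192, e804}.
That is 5 commits.

5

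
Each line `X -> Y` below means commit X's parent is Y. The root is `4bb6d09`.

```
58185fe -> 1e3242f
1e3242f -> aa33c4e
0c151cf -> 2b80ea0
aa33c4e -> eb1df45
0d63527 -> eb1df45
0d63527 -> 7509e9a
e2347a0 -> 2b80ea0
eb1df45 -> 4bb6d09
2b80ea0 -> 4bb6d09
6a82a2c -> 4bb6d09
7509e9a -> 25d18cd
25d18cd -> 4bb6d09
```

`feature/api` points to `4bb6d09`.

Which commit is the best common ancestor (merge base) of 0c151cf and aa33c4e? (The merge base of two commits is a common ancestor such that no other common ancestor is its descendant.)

4bb6d09

Ancestors of 0c151cf: {0c151cf, 2b80ea0, 4bb6d09}.
Ancestors of aa33c4e: {4bb6d09, aa33c4e, eb1df45}.
Common ancestors: {4bb6d09}.
The only common ancestor is 4bb6d09, so it is the merge base.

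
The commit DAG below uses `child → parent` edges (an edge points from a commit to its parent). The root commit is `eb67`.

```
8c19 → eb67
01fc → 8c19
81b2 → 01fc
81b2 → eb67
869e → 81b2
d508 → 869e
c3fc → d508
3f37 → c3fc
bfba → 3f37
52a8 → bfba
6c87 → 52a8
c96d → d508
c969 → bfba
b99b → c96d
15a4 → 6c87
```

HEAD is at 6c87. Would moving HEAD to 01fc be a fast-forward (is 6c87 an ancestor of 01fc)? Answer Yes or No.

A fast-forward from 6c87 to 01fc is possible iff 6c87 is an ancestor of 01fc.
Ancestors of 01fc: {01fc, 8c19, eb67}.
6c87 is not among them, so fast-forward is not possible.

No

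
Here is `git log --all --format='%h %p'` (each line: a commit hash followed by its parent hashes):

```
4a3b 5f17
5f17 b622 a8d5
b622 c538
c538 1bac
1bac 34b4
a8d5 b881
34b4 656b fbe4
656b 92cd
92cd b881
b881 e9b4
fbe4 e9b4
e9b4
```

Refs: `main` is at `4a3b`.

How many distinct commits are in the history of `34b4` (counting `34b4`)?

6

Walking parent pointers from 34b4: reachable set = {34b4, 656b, 92cd, b881, e9b4, fbe4}.
That is 6 commits.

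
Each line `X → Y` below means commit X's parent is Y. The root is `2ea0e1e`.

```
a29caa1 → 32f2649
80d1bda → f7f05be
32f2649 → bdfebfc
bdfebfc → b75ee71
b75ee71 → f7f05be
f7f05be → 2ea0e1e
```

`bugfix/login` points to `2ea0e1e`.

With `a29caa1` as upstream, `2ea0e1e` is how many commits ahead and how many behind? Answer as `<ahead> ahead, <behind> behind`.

0 ahead, 5 behind

Reachable from 2ea0e1e: {2ea0e1e}.
Reachable from a29caa1: {2ea0e1e, 32f2649, a29caa1, b75ee71, bdfebfc, f7f05be}.
Only in 2ea0e1e's history (ahead): {} — 0.
Only in a29caa1's history (behind): {32f2649, a29caa1, b75ee71, bdfebfc, f7f05be} — 5.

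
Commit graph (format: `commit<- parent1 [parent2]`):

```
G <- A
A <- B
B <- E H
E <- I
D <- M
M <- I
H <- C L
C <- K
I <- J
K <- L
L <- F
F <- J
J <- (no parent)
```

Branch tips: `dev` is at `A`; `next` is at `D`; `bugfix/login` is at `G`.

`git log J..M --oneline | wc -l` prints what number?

Reachable from M: {I, J, M}.
Reachable from J: {J}.
In M's history but not J's: {I, M} — 2 commits.

2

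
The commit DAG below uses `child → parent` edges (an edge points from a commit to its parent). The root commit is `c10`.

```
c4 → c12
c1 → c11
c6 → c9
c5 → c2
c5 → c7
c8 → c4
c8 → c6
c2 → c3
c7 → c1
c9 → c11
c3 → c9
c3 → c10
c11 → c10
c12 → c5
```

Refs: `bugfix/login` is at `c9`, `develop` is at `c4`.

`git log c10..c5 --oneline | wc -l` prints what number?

7

Reachable from c5: {c1, c10, c11, c2, c3, c5, c7, c9}.
Reachable from c10: {c10}.
In c5's history but not c10's: {c1, c11, c2, c3, c5, c7, c9} — 7 commits.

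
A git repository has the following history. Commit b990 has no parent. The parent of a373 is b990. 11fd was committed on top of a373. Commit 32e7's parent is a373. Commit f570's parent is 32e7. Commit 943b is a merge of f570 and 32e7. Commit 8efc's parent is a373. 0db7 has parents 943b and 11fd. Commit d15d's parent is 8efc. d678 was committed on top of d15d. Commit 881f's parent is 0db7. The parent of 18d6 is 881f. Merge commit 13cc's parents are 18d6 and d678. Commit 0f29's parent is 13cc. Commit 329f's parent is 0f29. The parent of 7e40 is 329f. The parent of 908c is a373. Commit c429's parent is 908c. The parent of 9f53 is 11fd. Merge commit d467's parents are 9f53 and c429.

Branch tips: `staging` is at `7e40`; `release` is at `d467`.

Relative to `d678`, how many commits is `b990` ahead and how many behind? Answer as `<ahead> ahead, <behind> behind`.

0 ahead, 4 behind

Reachable from b990: {b990}.
Reachable from d678: {8efc, a373, b990, d15d, d678}.
Only in b990's history (ahead): {} — 0.
Only in d678's history (behind): {8efc, a373, d15d, d678} — 4.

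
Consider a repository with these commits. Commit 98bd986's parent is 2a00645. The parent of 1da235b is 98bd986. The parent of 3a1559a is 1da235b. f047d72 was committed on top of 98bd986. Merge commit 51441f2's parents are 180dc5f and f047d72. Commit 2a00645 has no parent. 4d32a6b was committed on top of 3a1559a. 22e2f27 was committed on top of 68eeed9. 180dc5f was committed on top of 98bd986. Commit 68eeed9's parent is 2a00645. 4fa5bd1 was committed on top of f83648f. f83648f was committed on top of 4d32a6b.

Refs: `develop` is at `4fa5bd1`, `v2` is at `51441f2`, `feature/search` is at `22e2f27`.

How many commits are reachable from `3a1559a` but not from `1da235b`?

1

Reachable from 3a1559a: {1da235b, 2a00645, 3a1559a, 98bd986}.
Reachable from 1da235b: {1da235b, 2a00645, 98bd986}.
In 3a1559a's history but not 1da235b's: {3a1559a} — 1 commit.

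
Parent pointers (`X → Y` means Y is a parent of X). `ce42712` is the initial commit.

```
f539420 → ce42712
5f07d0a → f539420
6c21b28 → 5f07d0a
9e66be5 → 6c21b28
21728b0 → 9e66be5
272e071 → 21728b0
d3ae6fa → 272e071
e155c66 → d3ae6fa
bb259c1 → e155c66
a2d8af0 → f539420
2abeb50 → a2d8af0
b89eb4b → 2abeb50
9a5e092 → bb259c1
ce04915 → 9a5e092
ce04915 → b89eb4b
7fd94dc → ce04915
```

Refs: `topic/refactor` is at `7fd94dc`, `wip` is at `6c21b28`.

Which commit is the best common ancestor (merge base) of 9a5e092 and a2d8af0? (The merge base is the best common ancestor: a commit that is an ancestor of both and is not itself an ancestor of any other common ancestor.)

f539420

Ancestors of 9a5e092: {21728b0, 272e071, 5f07d0a, 6c21b28, 9a5e092, 9e66be5, bb259c1, ce42712, d3ae6fa, e155c66, f539420}.
Ancestors of a2d8af0: {a2d8af0, ce42712, f539420}.
Common ancestors: {ce42712, f539420}.
Among these, f539420 is not an ancestor of any other common ancestor — it is the merge base.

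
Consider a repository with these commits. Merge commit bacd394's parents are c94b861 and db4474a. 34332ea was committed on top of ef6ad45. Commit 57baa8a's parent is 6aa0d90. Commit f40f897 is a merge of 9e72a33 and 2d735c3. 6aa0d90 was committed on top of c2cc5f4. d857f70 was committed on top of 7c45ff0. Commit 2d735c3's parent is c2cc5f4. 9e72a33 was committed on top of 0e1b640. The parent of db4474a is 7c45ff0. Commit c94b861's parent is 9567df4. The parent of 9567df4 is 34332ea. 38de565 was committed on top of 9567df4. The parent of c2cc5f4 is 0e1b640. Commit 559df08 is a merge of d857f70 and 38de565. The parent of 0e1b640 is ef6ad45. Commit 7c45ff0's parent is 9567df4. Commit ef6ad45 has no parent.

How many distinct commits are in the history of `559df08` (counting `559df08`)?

Walking parent pointers from 559df08: reachable set = {34332ea, 38de565, 559df08, 7c45ff0, 9567df4, d857f70, ef6ad45}.
That is 7 commits.

7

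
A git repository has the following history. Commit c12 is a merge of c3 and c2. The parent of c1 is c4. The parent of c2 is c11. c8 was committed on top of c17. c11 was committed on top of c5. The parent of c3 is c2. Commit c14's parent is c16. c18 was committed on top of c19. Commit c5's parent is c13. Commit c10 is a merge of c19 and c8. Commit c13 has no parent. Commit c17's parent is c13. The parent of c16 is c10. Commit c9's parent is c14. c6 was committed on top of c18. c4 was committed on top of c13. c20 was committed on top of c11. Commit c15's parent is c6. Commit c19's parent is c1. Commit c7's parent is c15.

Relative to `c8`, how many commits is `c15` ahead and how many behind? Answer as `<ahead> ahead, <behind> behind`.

Reachable from c15: {c1, c13, c15, c18, c19, c4, c6}.
Reachable from c8: {c13, c17, c8}.
Only in c15's history (ahead): {c1, c15, c18, c19, c4, c6} — 6.
Only in c8's history (behind): {c17, c8} — 2.

6 ahead, 2 behind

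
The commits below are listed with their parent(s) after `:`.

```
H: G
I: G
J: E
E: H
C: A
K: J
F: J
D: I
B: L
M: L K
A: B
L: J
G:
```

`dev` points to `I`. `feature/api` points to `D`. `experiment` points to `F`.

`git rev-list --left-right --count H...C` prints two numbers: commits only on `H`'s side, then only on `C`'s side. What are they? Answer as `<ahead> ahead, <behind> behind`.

0 ahead, 6 behind

Reachable from H: {G, H}.
Reachable from C: {A, B, C, E, G, H, J, L}.
Only in H's history (ahead): {} — 0.
Only in C's history (behind): {A, B, C, E, J, L} — 6.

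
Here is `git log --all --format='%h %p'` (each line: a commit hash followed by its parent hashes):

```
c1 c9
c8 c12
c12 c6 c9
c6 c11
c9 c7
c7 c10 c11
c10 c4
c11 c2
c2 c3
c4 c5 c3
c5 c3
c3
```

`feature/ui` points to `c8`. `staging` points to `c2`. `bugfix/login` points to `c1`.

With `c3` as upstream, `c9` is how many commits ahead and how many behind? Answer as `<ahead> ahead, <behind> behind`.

Reachable from c9: {c10, c11, c2, c3, c4, c5, c7, c9}.
Reachable from c3: {c3}.
Only in c9's history (ahead): {c10, c11, c2, c4, c5, c7, c9} — 7.
Only in c3's history (behind): {} — 0.

7 ahead, 0 behind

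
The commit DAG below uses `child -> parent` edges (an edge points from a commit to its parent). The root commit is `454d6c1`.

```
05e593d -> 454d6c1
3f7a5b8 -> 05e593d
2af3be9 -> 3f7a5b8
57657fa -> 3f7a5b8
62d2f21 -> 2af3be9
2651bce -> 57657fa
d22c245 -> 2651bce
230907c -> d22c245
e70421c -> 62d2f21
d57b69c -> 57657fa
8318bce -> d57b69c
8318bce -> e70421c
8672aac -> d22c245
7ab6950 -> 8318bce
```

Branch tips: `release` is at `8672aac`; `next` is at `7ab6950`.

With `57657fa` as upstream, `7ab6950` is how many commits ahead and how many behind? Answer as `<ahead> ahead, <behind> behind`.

6 ahead, 0 behind

Reachable from 7ab6950: {05e593d, 2af3be9, 3f7a5b8, 454d6c1, 57657fa, 62d2f21, 7ab6950, 8318bce, d57b69c, e70421c}.
Reachable from 57657fa: {05e593d, 3f7a5b8, 454d6c1, 57657fa}.
Only in 7ab6950's history (ahead): {2af3be9, 62d2f21, 7ab6950, 8318bce, d57b69c, e70421c} — 6.
Only in 57657fa's history (behind): {} — 0.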